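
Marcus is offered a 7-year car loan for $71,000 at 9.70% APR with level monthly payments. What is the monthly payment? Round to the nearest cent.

At 9.70% the monthly rate is 0.0080833, so the payment is 71,000 × 0.0080833 / (1 − 1.0080833^−84) = $1,167.71.

$1,167.71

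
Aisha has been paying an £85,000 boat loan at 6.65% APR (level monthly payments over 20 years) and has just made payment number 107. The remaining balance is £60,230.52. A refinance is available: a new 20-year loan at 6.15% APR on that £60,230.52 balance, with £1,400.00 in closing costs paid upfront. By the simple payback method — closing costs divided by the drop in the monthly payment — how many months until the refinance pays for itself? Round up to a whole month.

7 months

Current payment = 85,000 × 6.65%/12 / (1 − (1+0.0055417)^−240) = £641.27.
Refinanced payment = 60,230.52 × 0.0051250 / (1 − (1+0.0051250)^−240) = £436.74.
Monthly savings = £641.27 − £436.74 = £204.53.
Break-even = £1,400.00 / £204.53 = 6.84 → 7 months.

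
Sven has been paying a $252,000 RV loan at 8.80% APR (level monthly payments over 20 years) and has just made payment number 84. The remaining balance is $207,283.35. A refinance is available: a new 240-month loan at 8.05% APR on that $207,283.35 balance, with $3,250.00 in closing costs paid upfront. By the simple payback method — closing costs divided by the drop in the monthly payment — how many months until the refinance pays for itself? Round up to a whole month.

7 months

Current payment = 252,000 × 8.8%/12 / (1 − (1+0.0073333)^−240) = $2,235.00.
Refinanced payment = 207,283.35 × 0.0067083 / (1 − (1+0.0067083)^−240) = $1,740.26.
Monthly savings = $2,235.00 − $1,740.26 = $494.74.
Break-even = $3,250.00 / $494.74 = 6.57 → 7 months.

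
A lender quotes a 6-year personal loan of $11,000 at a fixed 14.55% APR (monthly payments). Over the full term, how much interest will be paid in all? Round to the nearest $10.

At 14.55% the monthly rate is 0.0121250, so the payment is 11,000 × 0.0121250 / (1 − 1.0121250^−72) = $229.92.
Total paid = 72 × $229.92 = $16,554.24; interest = $16,554.24 − $11,000 = $5,554.24.

$5,550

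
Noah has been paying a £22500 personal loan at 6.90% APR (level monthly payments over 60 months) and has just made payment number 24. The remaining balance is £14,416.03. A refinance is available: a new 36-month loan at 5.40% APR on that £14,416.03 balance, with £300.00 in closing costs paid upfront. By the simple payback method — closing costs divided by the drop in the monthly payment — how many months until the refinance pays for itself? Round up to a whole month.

Current payment = 22,500 × 6.9%/12 / (1 − (1+0.0057500)^−60) = £444.47.
Refinanced payment = 14,416.03 × 0.0045000 / (1 − (1+0.0045000)^−36) = £434.66.
Monthly savings = £444.47 − £434.66 = £9.81.
Break-even = £300.00 / £9.81 = 30.58 → 31 months.

31 months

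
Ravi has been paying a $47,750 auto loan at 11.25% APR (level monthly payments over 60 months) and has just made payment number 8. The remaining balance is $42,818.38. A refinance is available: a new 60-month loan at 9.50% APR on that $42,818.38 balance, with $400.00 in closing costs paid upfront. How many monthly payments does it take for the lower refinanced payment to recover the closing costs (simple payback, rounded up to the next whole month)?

Current payment = 47,750 × 11.25%/12 / (1 − (1+0.0093750)^−60) = $1,044.16.
Refinanced payment = 42,818.38 × 0.0079167 / (1 − (1+0.0079167)^−60) = $899.27.
Monthly savings = $1,044.16 − $899.27 = $144.89.
Break-even = $400.00 / $144.89 = 2.76 → 3 months.

3 months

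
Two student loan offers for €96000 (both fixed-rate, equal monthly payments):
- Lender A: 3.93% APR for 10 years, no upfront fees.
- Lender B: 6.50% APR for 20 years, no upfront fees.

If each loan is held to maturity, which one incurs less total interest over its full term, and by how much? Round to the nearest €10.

Lender A: monthly rate = 3.93%/12 = 0.0032750; payment = 96,000 × 0.0032750 / (1 − (1+0.0032750)^−120) = €968.76.
Total interest on Lender A = 120 × €968.76 − €96,000 = €20,251.20.
Lender B: at 6.50% the monthly rate is 0.0054167, so the payment is 96,000 × 0.0054167 / (1 − 1.0054167^−240) = €715.75.
Total interest on Lender B = 240 × €715.75 − €96,000 = €75,780.00.
Lender A is lower by €55,528.80.

Lender A by €55,530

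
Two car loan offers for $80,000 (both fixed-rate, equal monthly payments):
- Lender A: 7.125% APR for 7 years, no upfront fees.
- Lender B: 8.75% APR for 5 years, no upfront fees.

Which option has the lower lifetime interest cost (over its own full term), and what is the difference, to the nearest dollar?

Lender B by $2,775

Lender A: monthly rate = 7.125%/12 = 0.0059375; payment = 80,000 × 0.0059375 / (1 − (1+0.0059375)^−84) = $1,212.31.
Total interest on Lender A = 84 × $1,212.31 − $80,000 = $21,834.04.
Lender B: at 8.75% the monthly rate is 0.0072917, so the payment is 80,000 × 0.0072917 / (1 − 1.0072917^−60) = $1,650.98.
Total interest on Lender B = 60 × $1,650.98 − $80,000 = $19,058.80.
Lender B is lower by $2,775.24.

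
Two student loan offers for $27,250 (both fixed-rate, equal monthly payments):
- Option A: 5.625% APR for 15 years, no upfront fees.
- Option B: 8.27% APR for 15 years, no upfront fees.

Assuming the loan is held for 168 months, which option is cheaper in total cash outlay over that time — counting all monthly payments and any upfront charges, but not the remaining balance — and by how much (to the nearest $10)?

Option A: at 5.625% the monthly rate is 0.0046875, so the payment is 27,250 × 0.0046875 / (1 − 1.0046875^−180) = $224.47.
Option B: monthly rate = 8.27%/12 = 0.0068917; payment = 27,250 × 0.0068917 / (1 − (1+0.0068917)^−180) = $264.68.
Over 168 months: Option A costs 168 × $224.47 = $37,710.96; Option B costs 168 × $264.68 = $44,466.24.
Option A is cheaper by $44,466.24 − $37,710.96 = $6,755.28.

Option A by $6,760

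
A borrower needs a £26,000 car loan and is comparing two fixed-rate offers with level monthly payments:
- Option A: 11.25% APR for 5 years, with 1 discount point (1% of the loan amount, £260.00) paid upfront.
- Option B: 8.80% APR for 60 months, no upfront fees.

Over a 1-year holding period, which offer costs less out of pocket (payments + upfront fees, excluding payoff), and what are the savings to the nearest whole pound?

Option B by £636

Option A: monthly rate = 11.25%/12 = 0.0093750; payment = 26,000 × 0.0093750 / (1 − (1+0.0093750)^−60) = £568.55.
Option B: at 8.80% the monthly rate is 0.0073333, so the payment is 26,000 × 0.0073333 / (1 − 1.0073333^−60) = £537.20.
Over 12 months: Option A costs 12 × £568.55 + £260.00 = £7,082.60; Option B costs 12 × £537.20 = £6,446.40.
Option B is cheaper by £7,082.60 − £6,446.40 = £636.20.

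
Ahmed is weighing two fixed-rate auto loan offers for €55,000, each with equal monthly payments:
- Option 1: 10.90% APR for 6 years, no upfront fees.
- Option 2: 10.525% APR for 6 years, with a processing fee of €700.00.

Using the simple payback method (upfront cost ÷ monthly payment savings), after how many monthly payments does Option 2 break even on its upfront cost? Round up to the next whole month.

67 months

Option 1: at 10.90% the monthly rate is 0.0090833, so the payment is 55,000 × 0.0090833 / (1 − 1.0090833^−72) = €1,044.06.
Option 2: monthly rate = 10.525%/12 = 0.0087708; payment = 55,000 × 0.0087708 / (1 − (1+0.0087708)^−72) = €1,033.54.
Monthly savings = €1,044.06 − €1,033.54 = €10.52.
Break-even = €700.00 / €10.52 = 66.54 → 67 months.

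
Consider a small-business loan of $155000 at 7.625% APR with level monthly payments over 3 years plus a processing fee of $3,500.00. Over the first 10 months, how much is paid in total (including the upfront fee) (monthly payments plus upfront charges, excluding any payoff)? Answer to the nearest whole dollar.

Monthly rate = 7.625%/12 = 0.0063542; payment = 155,000 × 0.0063542 / (1 − (1+0.0063542)^−36) = $4,830.37.
Total outlay = 10 × $4,830.37 + $3,500.00 = $51,803.70.

$51,804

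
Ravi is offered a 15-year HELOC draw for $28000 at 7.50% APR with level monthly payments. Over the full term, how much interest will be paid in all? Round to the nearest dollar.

$18,721

At 7.50% the monthly rate is 0.0062500, so the payment is 28,000 × 0.0062500 / (1 − 1.0062500^−180) = $259.56.
Total paid = 180 × $259.56 = $46,720.80; interest = $46,720.80 − $28,000 = $18,720.80.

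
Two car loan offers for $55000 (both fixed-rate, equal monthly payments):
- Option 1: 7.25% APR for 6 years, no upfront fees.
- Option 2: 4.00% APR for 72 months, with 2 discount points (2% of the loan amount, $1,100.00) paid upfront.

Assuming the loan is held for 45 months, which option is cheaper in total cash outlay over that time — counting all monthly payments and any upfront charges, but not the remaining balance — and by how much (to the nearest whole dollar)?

Option 1: at 7.25% the monthly rate is 0.0060417, so the payment is 55,000 × 0.0060417 / (1 − 1.0060417^−72) = $944.31.
Option 2: at 4.00% the monthly rate is 0.0033333, so the payment is 55,000 × 0.0033333 / (1 − 1.0033333^−72) = $860.49.
Over 45 months: Option 1 costs 45 × $944.31 = $42,493.95; Option 2 costs 45 × $860.49 + $1,100.00 = $39,822.05.
Option 2 is cheaper by $42,493.95 − $39,822.05 = $2,671.90.

Option 2 by $2,672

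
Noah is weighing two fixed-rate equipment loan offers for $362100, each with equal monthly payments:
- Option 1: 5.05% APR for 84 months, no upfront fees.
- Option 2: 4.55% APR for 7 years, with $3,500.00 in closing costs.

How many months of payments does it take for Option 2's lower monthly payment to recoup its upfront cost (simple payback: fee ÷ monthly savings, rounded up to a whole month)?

42 months

Option 1: at 5.05% the monthly rate is 0.0042083, so the payment is 362,100 × 0.0042083 / (1 − 1.0042083^−84) = $5,126.40.
Option 2: at 4.55% the monthly rate is 0.0037917, so the payment is 362,100 × 0.0037917 / (1 − 1.0037917^−84) = $5,041.67.
Monthly savings = $5,126.40 − $5,041.67 = $84.73.
Break-even = $3,500.00 / $84.73 = 41.31 → 42 months.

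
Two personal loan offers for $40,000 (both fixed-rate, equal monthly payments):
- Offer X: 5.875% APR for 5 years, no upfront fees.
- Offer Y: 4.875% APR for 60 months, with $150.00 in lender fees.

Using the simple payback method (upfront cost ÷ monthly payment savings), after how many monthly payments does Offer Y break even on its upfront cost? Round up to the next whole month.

9 months

Offer X: at 5.875% the monthly rate is 0.0048958, so the payment is 40,000 × 0.0048958 / (1 − 1.0048958^−60) = $770.99.
Offer Y: monthly rate = 4.875%/12 = 0.0040625; payment = 40,000 × 0.0040625 / (1 − (1+0.0040625)^−60) = $752.56.
Monthly savings = $770.99 − $752.56 = $18.43.
Break-even = $150.00 / $18.43 = 8.14 → 9 months.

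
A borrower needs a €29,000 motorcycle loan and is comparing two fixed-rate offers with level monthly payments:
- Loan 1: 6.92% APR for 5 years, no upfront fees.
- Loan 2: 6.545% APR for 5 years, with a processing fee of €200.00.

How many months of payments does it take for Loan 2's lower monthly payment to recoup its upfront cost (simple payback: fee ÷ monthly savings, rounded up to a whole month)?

Loan 1: at 6.92% the monthly rate is 0.0057667, so the payment is 29,000 × 0.0057667 / (1 − 1.0057667^−60) = €573.14.
Loan 2: at 6.545% the monthly rate is 0.0054542, so the payment is 29,000 × 0.0054542 / (1 − 1.0054542^−60) = €568.03.
Monthly savings = €573.14 − €568.03 = €5.11.
Break-even = €200.00 / €5.11 = 39.14 → 40 months.

40 months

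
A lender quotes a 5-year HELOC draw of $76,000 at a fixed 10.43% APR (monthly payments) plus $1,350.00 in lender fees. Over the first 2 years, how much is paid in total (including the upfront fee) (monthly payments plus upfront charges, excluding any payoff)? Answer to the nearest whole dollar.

$40,492

At 10.43% the monthly rate is 0.0086917, so the payment is 76,000 × 0.0086917 / (1 − 1.0086917^−60) = $1,630.90.
Total outlay = 24 × $1,630.90 + $1,350.00 = $40,491.60.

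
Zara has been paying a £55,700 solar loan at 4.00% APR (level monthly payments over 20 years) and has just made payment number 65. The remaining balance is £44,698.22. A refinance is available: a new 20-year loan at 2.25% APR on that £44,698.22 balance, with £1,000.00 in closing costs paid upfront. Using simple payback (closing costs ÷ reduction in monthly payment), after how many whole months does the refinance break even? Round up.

Current payment = 55,700 × 4%/12 / (1 − (1+0.0033333)^−240) = £337.53.
Refinanced payment = 44,698.22 × 0.0018750 / (1 − (1+0.0018750)^−240) = £231.45.
Monthly savings = £337.53 − £231.45 = £106.08.
Break-even = £1,000.00 / £106.08 = 9.43 → 10 months.

10 months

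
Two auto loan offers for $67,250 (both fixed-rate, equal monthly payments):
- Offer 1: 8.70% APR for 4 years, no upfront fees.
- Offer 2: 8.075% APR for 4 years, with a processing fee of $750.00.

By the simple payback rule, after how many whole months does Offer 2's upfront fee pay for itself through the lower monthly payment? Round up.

38 months

Offer 1: at 8.70% the monthly rate is 0.0072500, so the payment is 67,250 × 0.0072500 / (1 − 1.0072500^−48) = $1,663.96.
Offer 2: monthly rate = 8.075%/12 = 0.0067292; payment = 67,250 × 0.0067292 / (1 − (1+0.0067292)^−48) = $1,644.14.
Monthly savings = $1,663.96 − $1,644.14 = $19.82.
Break-even = $750.00 / $19.82 = 37.84 → 38 months.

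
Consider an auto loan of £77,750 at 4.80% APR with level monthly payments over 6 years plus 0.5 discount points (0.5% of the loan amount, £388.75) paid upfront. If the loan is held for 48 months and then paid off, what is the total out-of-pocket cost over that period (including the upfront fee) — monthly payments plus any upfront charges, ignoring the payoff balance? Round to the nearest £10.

Monthly rate = 4.8%/12 = 0.0040000; payment = 77,750 × 0.0040000 / (1 − (1+0.0040000)^−72) = £1,244.96.
Total outlay = 48 × £1,244.96 + £388.75 = £60,146.83.

£60,150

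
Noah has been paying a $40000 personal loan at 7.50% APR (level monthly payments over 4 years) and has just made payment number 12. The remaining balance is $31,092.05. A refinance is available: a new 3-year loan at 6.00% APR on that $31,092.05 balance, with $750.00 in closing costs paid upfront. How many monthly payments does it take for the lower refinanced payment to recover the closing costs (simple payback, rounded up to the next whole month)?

36 months

Current payment = 40,000 × 7.5%/12 / (1 − (1+0.0062500)^−48) = $967.16.
Refinanced payment = 31,092.05 × 0.0050000 / (1 − (1+0.0050000)^−36) = $945.88.
Monthly savings = $967.16 − $945.88 = $21.28.
Break-even = $750.00 / $21.28 = 35.24 → 36 months.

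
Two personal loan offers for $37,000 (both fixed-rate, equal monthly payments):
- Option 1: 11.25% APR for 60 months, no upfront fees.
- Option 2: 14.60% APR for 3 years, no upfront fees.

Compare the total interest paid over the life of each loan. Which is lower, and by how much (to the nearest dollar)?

Option 2 by $2,632

Option 1: monthly rate = 11.25%/12 = 0.0093750; payment = 37,000 × 0.0093750 / (1 − (1+0.0093750)^−60) = $809.09.
Total interest on Option 1 = 60 × $809.09 − $37,000 = $11,545.40.
Option 2: at 14.60% the monthly rate is 0.0121667, so the payment is 37,000 × 0.0121667 / (1 − 1.0121667^−36) = $1,275.38.
Total interest on Option 2 = 36 × $1,275.38 − $37,000 = $8,913.68.
Option 2 is lower by $2,631.72.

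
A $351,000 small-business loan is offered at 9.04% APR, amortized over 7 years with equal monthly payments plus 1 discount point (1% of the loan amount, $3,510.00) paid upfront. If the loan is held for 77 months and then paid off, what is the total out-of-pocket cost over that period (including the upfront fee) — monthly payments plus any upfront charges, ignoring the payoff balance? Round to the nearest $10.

At 9.04% the monthly rate is 0.0075333, so the payment is 351,000 × 0.0075333 / (1 − 1.0075333^−84) = $5,654.39.
Total outlay = 77 × $5,654.39 + $3,510.00 = $438,898.03.

$438,900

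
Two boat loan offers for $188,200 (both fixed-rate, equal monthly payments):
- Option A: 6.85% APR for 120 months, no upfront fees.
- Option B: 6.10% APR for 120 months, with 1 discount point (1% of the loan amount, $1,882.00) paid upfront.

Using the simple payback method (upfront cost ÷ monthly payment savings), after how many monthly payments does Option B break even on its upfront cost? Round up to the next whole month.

27 months

Option A: monthly rate = 6.85%/12 = 0.0057083; payment = 188,200 × 0.0057083 / (1 − (1+0.0057083)^−120) = $2,170.64.
Option B: monthly rate = 6.1%/12 = 0.0050833; payment = 188,200 × 0.0050833 / (1 − (1+0.0050833)^−120) = $2,098.87.
Monthly savings = $2,170.64 − $2,098.87 = $71.77.
Break-even = $1,882.00 / $71.77 = 26.22 → 27 months.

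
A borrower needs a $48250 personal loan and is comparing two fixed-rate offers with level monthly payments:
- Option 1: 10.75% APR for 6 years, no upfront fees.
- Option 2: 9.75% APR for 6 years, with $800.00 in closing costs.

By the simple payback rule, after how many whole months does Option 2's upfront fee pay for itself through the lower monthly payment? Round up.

Option 1: monthly rate = 10.75%/12 = 0.0089583; payment = 48,250 × 0.0089583 / (1 − (1+0.0089583)^−72) = $912.23.
Option 2: at 9.75% the monthly rate is 0.0081250, so the payment is 48,250 × 0.0081250 / (1 − 1.0081250^−72) = $887.80.
Monthly savings = $912.23 − $887.80 = $24.43.
Break-even = $800.00 / $24.43 = 32.75 → 33 months.

33 months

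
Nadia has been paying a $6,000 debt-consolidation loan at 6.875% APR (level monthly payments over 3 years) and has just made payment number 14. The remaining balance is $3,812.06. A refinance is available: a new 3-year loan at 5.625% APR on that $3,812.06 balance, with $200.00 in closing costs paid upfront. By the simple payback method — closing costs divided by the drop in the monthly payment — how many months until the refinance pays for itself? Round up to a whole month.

Current payment = 6,000 × 6.875%/12 / (1 − (1+0.0057292)^−36) = $184.92.
Refinanced payment = 3,812.06 × 0.0046875 / (1 − (1+0.0046875)^−36) = $115.32.
Monthly savings = $184.92 − $115.32 = $69.60.
Break-even = $200.00 / $69.60 = 2.87 → 3 months.

3 months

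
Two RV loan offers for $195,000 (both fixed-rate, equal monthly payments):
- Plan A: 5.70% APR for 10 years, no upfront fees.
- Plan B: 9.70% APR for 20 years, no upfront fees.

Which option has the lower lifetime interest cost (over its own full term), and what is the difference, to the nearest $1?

Plan A: monthly rate = 5.7%/12 = 0.0047500; payment = 195,000 × 0.0047500 / (1 − (1+0.0047500)^−120) = $2,135.64.
Total interest on Plan A = 120 × $2,135.64 − $195,000 = $61,276.80.
Plan B: at 9.70% the monthly rate is 0.0080833, so the payment is 195,000 × 0.0080833 / (1 − 1.0080833^−240) = $1,843.20.
Total interest on Plan B = 240 × $1,843.20 − $195,000 = $247,368.00.
Plan A is lower by $186,091.20.

Plan A by $186,091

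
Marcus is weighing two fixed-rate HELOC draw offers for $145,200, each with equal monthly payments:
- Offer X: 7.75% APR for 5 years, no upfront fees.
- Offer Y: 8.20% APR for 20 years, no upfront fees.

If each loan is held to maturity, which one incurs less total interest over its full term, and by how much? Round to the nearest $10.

Offer X: monthly rate = 7.75%/12 = 0.0064583; payment = 145,200 × 0.0064583 / (1 − (1+0.0064583)^−60) = $2,926.79.
Total interest on Offer X = 60 × $2,926.79 − $145,200 = $30,407.40.
Offer Y: at 8.20% the monthly rate is 0.0068333, so the payment is 145,200 × 0.0068333 / (1 − 1.0068333^−240) = $1,232.65.
Total interest on Offer Y = 240 × $1,232.65 − $145,200 = $150,636.00.
Offer X is lower by $120,228.60.

Offer X by $120,230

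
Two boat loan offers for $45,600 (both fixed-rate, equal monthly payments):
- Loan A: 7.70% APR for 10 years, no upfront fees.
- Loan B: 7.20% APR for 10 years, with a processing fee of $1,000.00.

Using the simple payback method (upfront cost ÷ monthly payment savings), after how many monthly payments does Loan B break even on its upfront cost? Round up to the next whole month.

85 months

Loan A: monthly rate = 7.7%/12 = 0.0064167; payment = 45,600 × 0.0064167 / (1 − (1+0.0064167)^−120) = $546.05.
Loan B: at 7.20% the monthly rate is 0.0060000, so the payment is 45,600 × 0.0060000 / (1 − 1.0060000^−120) = $534.17.
Monthly savings = $546.05 − $534.17 = $11.88.
Break-even = $1,000.00 / $11.88 = 84.18 → 85 months.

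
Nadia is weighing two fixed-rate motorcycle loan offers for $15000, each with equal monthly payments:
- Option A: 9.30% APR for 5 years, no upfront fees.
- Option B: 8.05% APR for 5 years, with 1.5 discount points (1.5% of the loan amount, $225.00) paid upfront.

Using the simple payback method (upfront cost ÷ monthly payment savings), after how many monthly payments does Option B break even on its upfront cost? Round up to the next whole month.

Option A: at 9.30% the monthly rate is 0.0077500, so the payment is 15,000 × 0.0077500 / (1 − 1.0077500^−60) = $313.56.
Option B: at 8.05% the monthly rate is 0.0067083, so the payment is 15,000 × 0.0067083 / (1 − 1.0067083^−60) = $304.50.
Monthly savings = $313.56 − $304.50 = $9.06.
Break-even = $225.00 / $9.06 = 24.83 → 25 months.

25 months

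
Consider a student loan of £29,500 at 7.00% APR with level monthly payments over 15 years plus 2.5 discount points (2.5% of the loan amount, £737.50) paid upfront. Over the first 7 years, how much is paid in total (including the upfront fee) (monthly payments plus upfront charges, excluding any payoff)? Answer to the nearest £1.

At 7.00% the monthly rate is 0.0058333, so the payment is 29,500 × 0.0058333 / (1 − 1.0058333^−180) = £265.15.
Total outlay = 84 × £265.15 + £737.50 = £23,010.10.

£23,010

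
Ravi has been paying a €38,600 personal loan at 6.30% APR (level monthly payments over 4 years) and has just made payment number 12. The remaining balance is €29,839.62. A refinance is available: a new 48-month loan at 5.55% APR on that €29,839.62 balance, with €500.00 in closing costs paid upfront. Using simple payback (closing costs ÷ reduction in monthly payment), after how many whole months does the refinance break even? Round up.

3 months

Current payment = 38,600 × 6.3%/12 / (1 − (1+0.0052500)^−48) = €911.84.
Refinanced payment = 29,839.62 × 0.0046250 / (1 − (1+0.0046250)^−48) = €694.64.
Monthly savings = €911.84 − €694.64 = €217.20.
Break-even = €500.00 / €217.20 = 2.30 → 3 months.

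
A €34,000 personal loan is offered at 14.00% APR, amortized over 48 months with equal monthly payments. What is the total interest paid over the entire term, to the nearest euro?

At 14.00% the monthly rate is 0.0116667, so the payment is 34,000 × 0.0116667 / (1 − 1.0116667^−48) = €929.10.
Total paid = 48 × €929.10 = €44,596.80; interest = €44,596.80 − €34,000 = €10,596.80.

€10,597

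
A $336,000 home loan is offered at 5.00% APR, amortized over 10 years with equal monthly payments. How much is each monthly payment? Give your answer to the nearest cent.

$3,563.80

Monthly rate = 5%/12 = 0.0041667; payment = 336,000 × 0.0041667 / (1 − (1+0.0041667)^−120) = $3,563.80.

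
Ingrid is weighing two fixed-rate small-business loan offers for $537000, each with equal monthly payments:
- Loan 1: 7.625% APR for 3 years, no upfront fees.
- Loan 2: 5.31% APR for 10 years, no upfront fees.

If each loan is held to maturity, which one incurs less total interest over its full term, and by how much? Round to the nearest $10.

Loan 1: monthly rate = 7.625%/12 = 0.0063542; payment = 537,000 × 0.0063542 / (1 − (1+0.0063542)^−36) = $16,734.88.
Total interest on Loan 1 = 36 × $16,734.88 − $537,000 = $65,455.68.
Loan 2: at 5.31% the monthly rate is 0.0044250, so the payment is 537,000 × 0.0044250 / (1 − 1.0044250^−120) = $5,777.43.
Total interest on Loan 2 = 120 × $5,777.43 − $537,000 = $156,291.60.
Loan 1 is lower by $90,835.92.

Loan 1 by $90,840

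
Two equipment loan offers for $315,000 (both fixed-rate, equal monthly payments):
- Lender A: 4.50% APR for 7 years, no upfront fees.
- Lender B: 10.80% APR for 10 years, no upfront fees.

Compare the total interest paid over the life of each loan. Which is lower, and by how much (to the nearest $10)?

Lender A by $148,630

Lender A: monthly rate = 4.5%/12 = 0.0037500; payment = 315,000 × 0.0037500 / (1 − (1+0.0037500)^−84) = $4,378.55.
Total interest on Lender A = 84 × $4,378.55 − $315,000 = $52,798.20.
Lender B: at 10.80% the monthly rate is 0.0090000, so the payment is 315,000 × 0.0090000 / (1 − 1.0090000^−120) = $4,303.54.
Total interest on Lender B = 120 × $4,303.54 − $315,000 = $201,424.80.
Lender A is lower by $148,626.60.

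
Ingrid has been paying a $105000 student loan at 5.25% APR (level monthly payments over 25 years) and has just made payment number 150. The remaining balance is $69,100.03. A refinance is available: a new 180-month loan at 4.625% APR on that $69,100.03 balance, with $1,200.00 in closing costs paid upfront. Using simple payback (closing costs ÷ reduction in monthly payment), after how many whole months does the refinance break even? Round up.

Current payment = 105,000 × 5.25%/12 / (1 − (1+0.0043750)^−300) = $629.21.
Refinanced payment = 69,100.03 × 0.0038542 / (1 − (1+0.0038542)^−180) = $533.04.
Monthly savings = $629.21 − $533.04 = $96.17.
Break-even = $1,200.00 / $96.17 = 12.48 → 13 months.

13 months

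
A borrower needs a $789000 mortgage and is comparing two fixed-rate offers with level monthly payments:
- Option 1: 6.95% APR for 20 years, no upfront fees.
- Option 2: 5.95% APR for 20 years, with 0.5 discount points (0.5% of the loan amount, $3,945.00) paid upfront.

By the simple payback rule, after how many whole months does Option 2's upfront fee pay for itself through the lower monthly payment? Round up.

Option 1: monthly rate = 6.95%/12 = 0.0057917; payment = 789,000 × 0.0057917 / (1 − (1+0.0057917)^−240) = $6,093.45.
Option 2: monthly rate = 5.95%/12 = 0.0049583; payment = 789,000 × 0.0049583 / (1 − (1+0.0049583)^−240) = $5,629.91.
Monthly savings = $6,093.45 − $5,629.91 = $463.54.
Break-even = $3,945.00 / $463.54 = 8.51 → 9 months.

9 months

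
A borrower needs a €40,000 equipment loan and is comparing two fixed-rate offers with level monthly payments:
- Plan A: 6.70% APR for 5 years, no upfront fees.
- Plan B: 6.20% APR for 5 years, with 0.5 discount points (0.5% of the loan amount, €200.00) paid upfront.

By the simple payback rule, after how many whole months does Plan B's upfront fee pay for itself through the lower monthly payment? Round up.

22 months

Plan A: at 6.70% the monthly rate is 0.0055833, so the payment is 40,000 × 0.0055833 / (1 − 1.0055833^−60) = €786.40.
Plan B: at 6.20% the monthly rate is 0.0051667, so the payment is 40,000 × 0.0051667 / (1 − 1.0051667^−60) = €777.04.
Monthly savings = €786.40 − €777.04 = €9.36.
Break-even = €200.00 / €9.36 = 21.37 → 22 months.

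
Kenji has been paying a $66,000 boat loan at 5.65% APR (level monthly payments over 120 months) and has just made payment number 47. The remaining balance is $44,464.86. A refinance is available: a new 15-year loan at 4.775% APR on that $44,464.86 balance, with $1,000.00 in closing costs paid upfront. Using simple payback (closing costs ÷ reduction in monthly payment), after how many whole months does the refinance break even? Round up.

3 months

Current payment = 66,000 × 5.65%/12 / (1 − (1+0.0047083)^−120) = $721.19.
Refinanced payment = 44,464.86 × 0.0039792 / (1 − (1+0.0039792)^−180) = $346.44.
Monthly savings = $721.19 − $346.44 = $374.75.
Break-even = $1,000.00 / $374.75 = 2.67 → 3 months.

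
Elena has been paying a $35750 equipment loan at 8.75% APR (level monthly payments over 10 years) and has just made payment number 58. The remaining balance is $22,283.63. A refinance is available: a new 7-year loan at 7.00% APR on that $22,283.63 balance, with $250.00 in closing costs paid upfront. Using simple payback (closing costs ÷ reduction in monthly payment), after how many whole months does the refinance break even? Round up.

Current payment = 35,750 × 8.75%/12 / (1 − (1+0.0072917)^−120) = $448.04.
Refinanced payment = 22,283.63 × 0.0058333 / (1 − (1+0.0058333)^−84) = $336.32.
Monthly savings = $448.04 − $336.32 = $111.72.
Break-even = $250.00 / $111.72 = 2.24 → 3 months.

3 months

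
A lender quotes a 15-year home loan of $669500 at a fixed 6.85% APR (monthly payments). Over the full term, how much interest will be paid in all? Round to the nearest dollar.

$403,597

Monthly rate = 6.85%/12 = 0.0057083; payment = 669,500 × 0.0057083 / (1 − (1+0.0057083)^−180) = $5,961.65.
Total paid = 180 × $5,961.65 = $1,073,097.00; interest = $1,073,097.00 − $669,500 = $403,597.00.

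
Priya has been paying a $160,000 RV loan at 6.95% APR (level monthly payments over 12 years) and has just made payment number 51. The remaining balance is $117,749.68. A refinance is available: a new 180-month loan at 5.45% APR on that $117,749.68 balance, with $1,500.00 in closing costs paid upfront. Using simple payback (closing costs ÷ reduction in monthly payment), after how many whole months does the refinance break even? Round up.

Current payment = 160,000 × 6.95%/12 / (1 − (1+0.0057917)^−144) = $1,641.15.
Refinanced payment = 117,749.68 × 0.0045417 / (1 − (1+0.0045417)^−180) = $958.99.
Monthly savings = $1,641.15 − $958.99 = $682.16.
Break-even = $1,500.00 / $682.16 = 2.20 → 3 months.

3 months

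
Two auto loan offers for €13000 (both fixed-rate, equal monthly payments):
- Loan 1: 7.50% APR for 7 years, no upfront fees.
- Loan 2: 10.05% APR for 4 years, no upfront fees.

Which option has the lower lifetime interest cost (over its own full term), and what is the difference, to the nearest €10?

Loan 1: monthly rate = 7.5%/12 = 0.0062500; payment = 13,000 × 0.0062500 / (1 − (1+0.0062500)^−84) = €199.40.
Total interest on Loan 1 = 84 × €199.40 − €13,000 = €3,749.60.
Loan 2: at 10.05% the monthly rate is 0.0083750, so the payment is 13,000 × 0.0083750 / (1 − 1.0083750^−48) = €330.03.
Total interest on Loan 2 = 48 × €330.03 − €13,000 = €2,841.44.
Loan 2 is lower by €908.16.

Loan 2 by €910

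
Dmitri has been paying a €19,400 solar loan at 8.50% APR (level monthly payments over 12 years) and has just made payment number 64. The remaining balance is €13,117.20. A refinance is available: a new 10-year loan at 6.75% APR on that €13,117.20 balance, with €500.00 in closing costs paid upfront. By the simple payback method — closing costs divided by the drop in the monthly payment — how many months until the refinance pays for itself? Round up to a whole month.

8 months

Current payment = 19,400 × 8.5%/12 / (1 − (1+0.0070833)^−144) = €215.35.
Refinanced payment = 13,117.20 × 0.0056250 / (1 − (1+0.0056250)^−120) = €150.62.
Monthly savings = €215.35 − €150.62 = €64.73.
Break-even = €500.00 / €64.73 = 7.72 → 8 months.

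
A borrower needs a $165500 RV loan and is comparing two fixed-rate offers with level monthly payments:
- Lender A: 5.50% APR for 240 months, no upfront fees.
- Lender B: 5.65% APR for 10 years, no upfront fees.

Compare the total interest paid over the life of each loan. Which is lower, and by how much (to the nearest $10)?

Lender A: at 5.50% the monthly rate is 0.0045833, so the payment is 165,500 × 0.0045833 / (1 − 1.0045833^−240) = $1,138.45.
Total interest on Lender A = 240 × $1,138.45 − $165,500 = $107,728.00.
Lender B: monthly rate = 5.65%/12 = 0.0047083; payment = 165,500 × 0.0047083 / (1 − (1+0.0047083)^−120) = $1,808.44.
Total interest on Lender B = 120 × $1,808.44 − $165,500 = $51,512.80.
Lender B is lower by $56,215.20.

Lender B by $56,220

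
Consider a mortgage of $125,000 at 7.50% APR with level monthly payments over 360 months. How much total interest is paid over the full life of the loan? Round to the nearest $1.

$189,647

At 7.50% the monthly rate is 0.0062500, so the payment is 125,000 × 0.0062500 / (1 − 1.0062500^−360) = $874.02.
Total paid = 360 × $874.02 = $314,647.20; interest = $314,647.20 − $125,000 = $189,647.20.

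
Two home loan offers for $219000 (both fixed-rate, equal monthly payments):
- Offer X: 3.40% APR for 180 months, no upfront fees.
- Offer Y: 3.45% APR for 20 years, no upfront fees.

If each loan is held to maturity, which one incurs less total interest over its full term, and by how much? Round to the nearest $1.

Offer X: monthly rate = 3.4%/12 = 0.0028333; payment = 219,000 × 0.0028333 / (1 − (1+0.0028333)^−180) = $1,554.86.
Total interest on Offer X = 180 × $1,554.86 − $219,000 = $60,874.80.
Offer Y: monthly rate = 3.45%/12 = 0.0028750; payment = 219,000 × 0.0028750 / (1 − (1+0.0028750)^−240) = $1,264.49.
Total interest on Offer Y = 240 × $1,264.49 − $219,000 = $84,477.60.
Offer X is lower by $23,602.80.

Offer X by $23,603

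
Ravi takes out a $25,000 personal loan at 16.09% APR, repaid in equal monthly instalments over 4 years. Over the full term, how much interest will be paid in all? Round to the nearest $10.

Monthly rate = 16.09%/12 = 0.0134083; payment = 25,000 × 0.0134083 / (1 − (1+0.0134083)^−48) = $709.66.
Total paid = 48 × $709.66 = $34,063.68; interest = $34,063.68 − $25,000 = $9,063.68.

$9,060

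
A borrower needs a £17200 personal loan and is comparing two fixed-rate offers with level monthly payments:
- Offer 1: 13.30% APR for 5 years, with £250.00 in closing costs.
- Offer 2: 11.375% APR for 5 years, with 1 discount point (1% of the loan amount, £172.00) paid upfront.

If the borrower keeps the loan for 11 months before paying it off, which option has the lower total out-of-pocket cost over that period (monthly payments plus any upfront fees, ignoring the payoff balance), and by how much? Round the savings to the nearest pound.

Offer 1: at 13.30% the monthly rate is 0.0110833, so the payment is 17,200 × 0.0110833 / (1 − 1.0110833^−60) = £394.00.
Offer 2: at 11.375% the monthly rate is 0.0094792, so the payment is 17,200 × 0.0094792 / (1 − 1.0094792^−60) = £377.19.
Over 11 months: Offer 1 costs 11 × £394.00 + £250.00 = £4,584.00; Offer 2 costs 11 × £377.19 + £172.00 = £4,321.09.
Offer 2 is cheaper by £4,584.00 − £4,321.09 = £262.91.

Offer 2 by £263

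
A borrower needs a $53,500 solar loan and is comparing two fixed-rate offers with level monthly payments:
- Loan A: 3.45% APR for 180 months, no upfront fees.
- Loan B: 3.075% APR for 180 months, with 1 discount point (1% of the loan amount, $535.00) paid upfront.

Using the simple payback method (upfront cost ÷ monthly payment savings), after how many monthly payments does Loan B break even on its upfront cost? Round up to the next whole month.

55 months

Loan A: monthly rate = 3.45%/12 = 0.0028750; payment = 53,500 × 0.0028750 / (1 − (1+0.0028750)^−180) = $381.15.
Loan B: at 3.075% the monthly rate is 0.0025625, so the payment is 53,500 × 0.0025625 / (1 − 1.0025625^−180) = $371.39.
Monthly savings = $381.15 − $371.39 = $9.76.
Break-even = $535.00 / $9.76 = 54.82 → 55 months.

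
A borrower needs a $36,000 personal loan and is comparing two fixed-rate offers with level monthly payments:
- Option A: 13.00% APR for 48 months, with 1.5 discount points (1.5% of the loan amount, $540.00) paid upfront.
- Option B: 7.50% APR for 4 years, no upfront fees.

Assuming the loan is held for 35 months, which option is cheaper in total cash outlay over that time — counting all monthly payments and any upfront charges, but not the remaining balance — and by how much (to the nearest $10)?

Option A: monthly rate = 13%/12 = 0.0108333; payment = 36,000 × 0.0108333 / (1 − (1+0.0108333)^−48) = $965.79.
Option B: at 7.50% the monthly rate is 0.0062500, so the payment is 36,000 × 0.0062500 / (1 − 1.0062500^−48) = $870.44.
Over 35 months: Option A costs 35 × $965.79 + $540.00 = $34,342.65; Option B costs 35 × $870.44 = $30,465.40.
Option B is cheaper by $34,342.65 − $30,465.40 = $3,877.25.

Option B by $3,880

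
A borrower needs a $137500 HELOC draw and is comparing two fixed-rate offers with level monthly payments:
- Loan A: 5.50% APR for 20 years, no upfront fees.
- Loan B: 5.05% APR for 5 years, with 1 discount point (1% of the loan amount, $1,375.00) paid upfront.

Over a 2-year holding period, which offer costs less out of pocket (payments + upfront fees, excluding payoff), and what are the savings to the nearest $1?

Loan A by $41,025

Loan A: at 5.50% the monthly rate is 0.0045833, so the payment is 137,500 × 0.0045833 / (1 − 1.0045833^−240) = $945.85.
Loan B: at 5.05% the monthly rate is 0.0042083, so the payment is 137,500 × 0.0042083 / (1 − 1.0042083^−60) = $2,597.95.
Over 24 months: Loan A costs 24 × $945.85 = $22,700.40; Loan B costs 24 × $2,597.95 + $1,375.00 = $63,725.80.
Loan A is cheaper by $63,725.80 − $22,700.40 = $41,025.40.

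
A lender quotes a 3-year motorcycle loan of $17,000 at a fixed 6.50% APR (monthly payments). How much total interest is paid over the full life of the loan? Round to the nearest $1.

Monthly rate = 6.5%/12 = 0.0054167; payment = 17,000 × 0.0054167 / (1 − (1+0.0054167)^−36) = $521.03.
Total paid = 36 × $521.03 = $18,757.08; interest = $18,757.08 − $17,000 = $1,757.08.

$1,757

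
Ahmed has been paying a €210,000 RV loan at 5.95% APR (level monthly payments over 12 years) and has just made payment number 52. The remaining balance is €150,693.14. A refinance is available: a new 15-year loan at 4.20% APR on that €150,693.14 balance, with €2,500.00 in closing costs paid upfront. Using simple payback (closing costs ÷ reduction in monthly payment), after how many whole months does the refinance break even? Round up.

Current payment = 210,000 × 5.95%/12 / (1 − (1+0.0049583)^−144) = €2,043.86.
Refinanced payment = 150,693.14 × 0.0035000 / (1 − (1+0.0035000)^−180) = €1,129.82.
Monthly savings = €2,043.86 − €1,129.82 = €914.04.
Break-even = €2,500.00 / €914.04 = 2.74 → 3 months.

3 months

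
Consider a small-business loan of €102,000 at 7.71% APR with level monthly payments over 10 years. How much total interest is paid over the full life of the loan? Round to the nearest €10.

€44,640

At 7.71% the monthly rate is 0.0064250, so the payment is 102,000 × 0.0064250 / (1 − 1.0064250^−120) = €1,221.97.
Total paid = 120 × €1,221.97 = €146,636.40; interest = €146,636.40 − €102,000 = €44,636.40.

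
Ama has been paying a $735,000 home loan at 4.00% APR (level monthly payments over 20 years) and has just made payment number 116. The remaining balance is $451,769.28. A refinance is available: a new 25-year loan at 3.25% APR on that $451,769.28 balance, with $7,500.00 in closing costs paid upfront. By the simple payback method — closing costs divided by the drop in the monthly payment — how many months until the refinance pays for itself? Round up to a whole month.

Current payment = 735,000 × 4%/12 / (1 − (1+0.0033333)^−240) = $4,453.96.
Refinanced payment = 451,769.28 × 0.0027083 / (1 − (1+0.0027083)^−300) = $2,201.55.
Monthly savings = $4,453.96 − $2,201.55 = $2,252.41.
Break-even = $7,500.00 / $2,252.41 = 3.33 → 4 months.

4 months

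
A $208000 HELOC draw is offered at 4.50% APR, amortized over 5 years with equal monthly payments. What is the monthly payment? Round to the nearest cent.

Monthly rate = 4.5%/12 = 0.0037500; payment = 208,000 × 0.0037500 / (1 − (1+0.0037500)^−60) = $3,877.75.

$3,877.75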